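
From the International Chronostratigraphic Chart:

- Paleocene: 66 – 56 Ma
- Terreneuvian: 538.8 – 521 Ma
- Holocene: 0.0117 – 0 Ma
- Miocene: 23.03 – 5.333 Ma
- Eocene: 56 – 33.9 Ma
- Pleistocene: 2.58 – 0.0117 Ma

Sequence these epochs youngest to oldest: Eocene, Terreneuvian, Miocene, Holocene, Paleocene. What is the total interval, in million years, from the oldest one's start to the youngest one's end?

From the excerpt: Eocene 56–33.9; Terreneuvian 538.8–521; Miocene 23.03–5.333; Holocene 0.0117–0; Paleocene 66–56 (Ma).
Larger Ma is earlier, so the oldest is Terreneuvian and the youngest is Holocene; youngest to oldest: Holocene, Miocene, Eocene, Paleocene, Terreneuvian.
Oldest start 538.8 minus youngest end 0 gives 538.8 Myr overall.

Holocene, Miocene, Eocene, Paleocene, Terreneuvian; total span 538.8 Myr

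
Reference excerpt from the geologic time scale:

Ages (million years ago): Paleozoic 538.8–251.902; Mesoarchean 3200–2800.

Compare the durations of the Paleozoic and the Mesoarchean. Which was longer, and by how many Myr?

Mesoarchean, by 113.102 million years

Paleozoic: 538.8 − 251.902 = 286.898 Myr.
Mesoarchean: 3200 − 2800 = 400 Myr.
Difference: 400 − 286.898 = 113.102 Myr, so the Mesoarchean was longer.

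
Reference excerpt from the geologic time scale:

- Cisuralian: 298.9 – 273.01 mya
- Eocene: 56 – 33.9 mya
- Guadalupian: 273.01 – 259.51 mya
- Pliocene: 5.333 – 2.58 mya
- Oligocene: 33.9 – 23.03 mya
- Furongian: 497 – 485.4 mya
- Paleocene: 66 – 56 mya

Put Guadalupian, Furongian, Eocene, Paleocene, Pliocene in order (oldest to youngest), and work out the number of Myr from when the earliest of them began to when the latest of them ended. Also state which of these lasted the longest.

From the excerpt: Guadalupian 273.01–259.51; Furongian 497–485.4; Eocene 56–33.9; Paleocene 66–56; Pliocene 5.333–2.58 (Ma).
Larger Ma is earlier, so the oldest is Furongian and the youngest is Pliocene; oldest to youngest: Furongian, Guadalupian, Paleocene, Eocene, Pliocene.
Oldest start 497 minus youngest end 2.58 gives 494.42 Myr overall.
Individual lengths (start − end): Guadalupian 13.5; Paleocene 10; Pliocene 2.753; Furongian 11.6; Eocene 22.1. The largest is Eocene at 22.1 Myr.

Furongian, Guadalupian, Paleocene, Eocene, Pliocene; total span 494.42 Myr; longest is Eocene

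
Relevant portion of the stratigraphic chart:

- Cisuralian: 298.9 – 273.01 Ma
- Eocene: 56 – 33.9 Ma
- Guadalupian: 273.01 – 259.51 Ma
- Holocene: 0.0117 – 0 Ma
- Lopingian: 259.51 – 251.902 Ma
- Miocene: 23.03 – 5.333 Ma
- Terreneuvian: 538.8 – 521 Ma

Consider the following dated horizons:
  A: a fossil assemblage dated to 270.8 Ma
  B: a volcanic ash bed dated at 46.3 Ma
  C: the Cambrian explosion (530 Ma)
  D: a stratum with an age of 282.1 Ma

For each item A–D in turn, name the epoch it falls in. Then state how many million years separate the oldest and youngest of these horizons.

A — Guadalupian; B — Eocene; C — Terreneuvian; D — Cisuralian; span 483.7 million years

A: 270.8 Ma lies in 273.01–259.51 Ma, so Guadalupian.
B: 46.3 Ma lies in 56–33.9 Ma, so Eocene.
C: 530 Ma lies in 538.8–521 Ma, so Terreneuvian.
D: 282.1 Ma lies in 298.9–273.01 Ma, so Cisuralian.
Oldest = 530 Ma, youngest = 46.3 Ma → span 483.7 Myr.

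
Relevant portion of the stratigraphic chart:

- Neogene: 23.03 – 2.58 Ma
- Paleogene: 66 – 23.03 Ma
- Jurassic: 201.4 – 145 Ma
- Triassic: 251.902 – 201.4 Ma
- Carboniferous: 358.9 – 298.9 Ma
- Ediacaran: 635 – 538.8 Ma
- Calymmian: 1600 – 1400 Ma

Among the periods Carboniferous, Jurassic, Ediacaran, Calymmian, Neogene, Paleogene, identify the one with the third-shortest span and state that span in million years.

Jurassic, 56.4 million years

Start − end for each: Carboniferous 358.9 − 298.9 = 60; Jurassic 201.4 − 145 = 56.4; Ediacaran 635 − 538.8 = 96.2; Calymmian 1600 − 1400 = 200; Neogene 23.03 − 2.58 = 20.45; Paleogene 66 − 23.03 = 42.97.
Ranking these from shortest: Neogene < Paleogene < Jurassic < Carboniferous < Ediacaran < Calymmian.
Position 3 in that ranking is Jurassic, which lasted 56.4 Myr.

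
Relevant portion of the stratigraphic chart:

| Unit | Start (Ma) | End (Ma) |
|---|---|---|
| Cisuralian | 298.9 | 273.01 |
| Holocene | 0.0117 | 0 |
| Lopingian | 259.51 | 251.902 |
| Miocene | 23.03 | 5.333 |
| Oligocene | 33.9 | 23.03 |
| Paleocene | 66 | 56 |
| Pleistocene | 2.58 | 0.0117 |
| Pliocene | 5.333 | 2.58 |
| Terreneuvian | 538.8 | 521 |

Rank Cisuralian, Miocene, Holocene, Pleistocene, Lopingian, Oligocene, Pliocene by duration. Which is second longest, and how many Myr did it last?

Miocene, 17.697 million years

Start − end for each: Cisuralian 298.9 − 273.01 = 25.89; Miocene 23.03 − 5.333 = 17.697; Holocene 0.0117 − 0 = 0.0117; Pleistocene 2.58 − 0.0117 = 2.5683; Lopingian 259.51 − 251.902 = 7.608; Oligocene 33.9 − 23.03 = 10.87; Pliocene 5.333 − 2.58 = 2.753.
Ranking these from longest: Cisuralian > Miocene > Oligocene > Lopingian > Pliocene > Pleistocene > Holocene.
Position 2 in that ranking is Miocene, which lasted 17.697 Myr.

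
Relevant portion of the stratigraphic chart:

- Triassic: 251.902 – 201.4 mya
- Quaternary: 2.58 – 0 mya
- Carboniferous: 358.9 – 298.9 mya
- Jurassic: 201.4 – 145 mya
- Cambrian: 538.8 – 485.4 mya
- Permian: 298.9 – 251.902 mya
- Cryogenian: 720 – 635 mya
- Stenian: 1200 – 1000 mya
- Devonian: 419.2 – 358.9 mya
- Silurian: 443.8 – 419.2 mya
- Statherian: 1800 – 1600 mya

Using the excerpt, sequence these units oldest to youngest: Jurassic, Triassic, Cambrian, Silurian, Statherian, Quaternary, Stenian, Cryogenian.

Read off each span (Ma): Jurassic 201.4–145; Triassic 251.902–201.4; Cambrian 538.8–485.4; Silurian 443.8–419.2; Statherian 1800–1600; Quaternary 2.58–0; Stenian 1200–1000; Cryogenian 720–635.
Larger Ma is older, so oldest→youngest is Statherian, Stenian, Cryogenian, Cambrian, Silurian, Triassic, Jurassic, Quaternary.

Statherian → Stenian → Cryogenian → Cambrian → Silurian → Triassic → Jurassic → Quaternary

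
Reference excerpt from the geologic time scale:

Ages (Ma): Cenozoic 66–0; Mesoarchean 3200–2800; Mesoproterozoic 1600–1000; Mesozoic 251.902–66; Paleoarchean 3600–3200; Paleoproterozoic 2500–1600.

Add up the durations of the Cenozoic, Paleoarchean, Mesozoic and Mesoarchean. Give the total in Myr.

Duration is start − end for each: (66 − 0) + (3600 − 3200) + (251.902 − 66) + (3200 − 2800).
That is 66 + 400 + 185.902 + 400, which totals 1051.902 million years.

1051.902 million years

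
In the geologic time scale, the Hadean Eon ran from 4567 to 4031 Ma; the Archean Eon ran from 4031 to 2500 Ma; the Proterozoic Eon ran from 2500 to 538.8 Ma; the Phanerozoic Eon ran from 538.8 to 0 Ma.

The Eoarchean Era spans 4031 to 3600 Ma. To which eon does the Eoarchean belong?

The Eoarchean (4031–3600 Ma) lies entirely within 4031–2500 Ma, the Archean Eon.

Archean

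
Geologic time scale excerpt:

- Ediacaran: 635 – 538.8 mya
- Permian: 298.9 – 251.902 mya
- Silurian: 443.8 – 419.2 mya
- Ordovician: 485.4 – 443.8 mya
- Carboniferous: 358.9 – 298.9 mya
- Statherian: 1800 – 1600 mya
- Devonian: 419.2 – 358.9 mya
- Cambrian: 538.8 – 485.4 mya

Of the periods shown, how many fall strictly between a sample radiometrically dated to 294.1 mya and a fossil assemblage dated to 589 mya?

589 Ma sits inside the Ediacaran (635–538.8) and 294.1 Ma inside the Permian (298.9–251.902); neither of those is wholly between the two dates.
The listed periods lying completely between them are Cambrian, Ordovician, Silurian, Devonian, Carboniferous — 5 in all.

5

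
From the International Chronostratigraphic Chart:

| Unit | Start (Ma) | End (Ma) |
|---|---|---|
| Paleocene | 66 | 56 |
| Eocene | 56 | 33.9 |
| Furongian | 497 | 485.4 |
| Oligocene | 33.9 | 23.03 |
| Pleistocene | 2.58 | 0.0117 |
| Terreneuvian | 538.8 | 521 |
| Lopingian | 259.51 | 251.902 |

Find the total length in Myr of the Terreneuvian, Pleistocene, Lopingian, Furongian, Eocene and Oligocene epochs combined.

72.5463 million years

Duration is start − end for each: (538.8 − 521) + (2.58 − 0.0117) + (259.51 − 251.902) + (497 − 485.4) + (56 − 33.9) + (33.9 − 23.03).
That is 17.8 + 2.5683 + 7.608 + 11.6 + 22.1 + 10.87, which totals 72.5463 million years.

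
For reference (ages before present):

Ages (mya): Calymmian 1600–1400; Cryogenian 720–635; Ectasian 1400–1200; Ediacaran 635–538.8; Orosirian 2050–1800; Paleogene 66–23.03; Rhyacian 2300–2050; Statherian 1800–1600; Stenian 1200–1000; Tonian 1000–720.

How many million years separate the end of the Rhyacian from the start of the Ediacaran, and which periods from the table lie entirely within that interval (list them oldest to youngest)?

The Rhyacian closes at 2050 Ma and the Ediacaran opens at 635 Ma, so the interval is 2050 − 635 = 1415 Myr.
A period fits inside if it starts at or after 2050 Ma and ends at or before 635 Ma; oldest first that gives Orosirian, Statherian, Calymmian, Ectasian, Stenian, Tonian, Cryogenian.

1415 million years; Orosirian, Statherian, Calymmian, Ectasian, Stenian, Tonian, Cryogenian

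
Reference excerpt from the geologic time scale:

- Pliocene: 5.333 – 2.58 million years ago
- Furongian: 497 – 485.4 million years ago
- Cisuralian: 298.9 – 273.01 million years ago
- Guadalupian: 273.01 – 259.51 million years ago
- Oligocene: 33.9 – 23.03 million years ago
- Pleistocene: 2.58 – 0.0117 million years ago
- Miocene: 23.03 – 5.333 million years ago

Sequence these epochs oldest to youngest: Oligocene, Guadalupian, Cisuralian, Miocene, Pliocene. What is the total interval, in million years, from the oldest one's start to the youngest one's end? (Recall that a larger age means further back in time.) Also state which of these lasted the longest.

Start ages (Ma): Cisuralian 298.9, Guadalupian 273.01, Oligocene 33.9, Miocene 23.03, Pliocene 5.333.
Ordered oldest to youngest: Cisuralian, Guadalupian, Oligocene, Miocene, Pliocene.
Span = 298.9 − 2.58 = 296.32 Myr.
Durations: Pliocene 2.753, Cisuralian 25.89, Oligocene 10.87, Miocene 17.697, Guadalupian 13.5 → longest is Cisuralian (25.89 Myr).

Cisuralian → Guadalupian → Oligocene → Miocene → Pliocene; total span 296.32 Myr; longest is Cisuralian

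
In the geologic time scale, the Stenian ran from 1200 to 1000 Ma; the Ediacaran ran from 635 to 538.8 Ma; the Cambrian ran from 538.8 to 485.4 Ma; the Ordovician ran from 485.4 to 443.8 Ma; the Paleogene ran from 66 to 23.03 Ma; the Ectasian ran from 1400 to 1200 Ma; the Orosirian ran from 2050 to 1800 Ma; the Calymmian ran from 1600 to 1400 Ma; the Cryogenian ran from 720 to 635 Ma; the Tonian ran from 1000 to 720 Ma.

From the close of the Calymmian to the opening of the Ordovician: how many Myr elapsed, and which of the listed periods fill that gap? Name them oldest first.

End of Calymmian = 1400 Ma; start of Ordovician = 485.4 Ma.
Gap = 1400 − 485.4 = 914.6 Myr.
Periods wholly inside 1400–485.4 Ma: Ectasian (1400–1200), Stenian (1200–1000), Tonian (1000–720), Cryogenian (720–635), Ediacaran (635–538.8), Cambrian (538.8–485.4).

914.6 million years; Ectasian, Stenian, Tonian, Cryogenian, Ediacaran, Cambrian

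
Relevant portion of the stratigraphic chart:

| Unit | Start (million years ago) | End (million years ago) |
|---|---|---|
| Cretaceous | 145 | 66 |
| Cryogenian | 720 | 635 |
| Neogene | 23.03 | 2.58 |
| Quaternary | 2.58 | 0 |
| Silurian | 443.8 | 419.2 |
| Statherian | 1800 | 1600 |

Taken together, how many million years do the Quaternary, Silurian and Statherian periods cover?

227.18 million years

Each duration: Quaternary = 2.58; Silurian = 24.6; Statherian = 200.
Sum: 2.58 + 24.6 + 200 = 227.18 Myr.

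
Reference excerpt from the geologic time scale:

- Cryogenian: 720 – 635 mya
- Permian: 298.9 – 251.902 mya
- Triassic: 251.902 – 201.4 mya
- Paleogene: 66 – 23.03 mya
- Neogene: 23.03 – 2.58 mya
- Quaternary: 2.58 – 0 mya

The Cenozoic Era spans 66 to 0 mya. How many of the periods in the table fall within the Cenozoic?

Periods inside 66–0 Ma: Paleogene, Neogene, Quaternary — 3 in total.

3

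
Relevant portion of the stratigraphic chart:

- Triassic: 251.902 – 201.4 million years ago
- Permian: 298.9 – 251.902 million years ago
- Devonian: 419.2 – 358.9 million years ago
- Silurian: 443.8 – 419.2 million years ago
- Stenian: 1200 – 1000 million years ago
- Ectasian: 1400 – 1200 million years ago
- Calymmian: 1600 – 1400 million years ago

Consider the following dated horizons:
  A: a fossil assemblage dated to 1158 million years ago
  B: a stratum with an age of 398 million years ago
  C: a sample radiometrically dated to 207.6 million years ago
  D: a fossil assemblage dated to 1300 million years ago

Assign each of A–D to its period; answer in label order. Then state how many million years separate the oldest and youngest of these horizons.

Match each age against the start–end ranges in the excerpt: A = 1158 Ma → Stenian (1200–1000); B = 398 Ma → Devonian (419.2–358.9); C = 207.6 Ma → Triassic (251.902–201.4); D = 1300 Ma → Ectasian (1400–1200).
The largest age is 1300 Ma and the smallest is 207.6 Ma; their difference is 1092.4 Myr.

A — Stenian; B — Devonian; C — Triassic; D — Ectasian; span 1092.4 million years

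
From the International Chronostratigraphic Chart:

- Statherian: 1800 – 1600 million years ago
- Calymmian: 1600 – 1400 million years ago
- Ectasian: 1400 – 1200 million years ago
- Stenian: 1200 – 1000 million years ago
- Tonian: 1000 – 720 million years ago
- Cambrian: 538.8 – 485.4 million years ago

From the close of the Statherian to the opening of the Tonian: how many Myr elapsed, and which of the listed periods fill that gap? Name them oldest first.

600 million years; Calymmian, Ectasian, Stenian

End of Statherian = 1600 Ma; start of Tonian = 1000 Ma.
Gap = 1600 − 1000 = 600 Myr.
Periods wholly inside 1600–1000 Ma: Calymmian (1600–1400), Ectasian (1400–1200), Stenian (1200–1000).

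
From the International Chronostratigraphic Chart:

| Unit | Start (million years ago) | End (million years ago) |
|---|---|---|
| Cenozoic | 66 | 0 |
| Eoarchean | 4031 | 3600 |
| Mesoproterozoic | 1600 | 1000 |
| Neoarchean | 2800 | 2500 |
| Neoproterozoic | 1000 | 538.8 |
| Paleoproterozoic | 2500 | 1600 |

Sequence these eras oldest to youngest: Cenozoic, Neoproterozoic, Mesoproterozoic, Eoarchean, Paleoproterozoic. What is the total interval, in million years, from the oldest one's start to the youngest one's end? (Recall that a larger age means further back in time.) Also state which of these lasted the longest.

From the excerpt: Cenozoic 66–0; Neoproterozoic 1000–538.8; Mesoproterozoic 1600–1000; Eoarchean 4031–3600; Paleoproterozoic 2500–1600 (Ma).
Larger Ma is earlier, so the oldest is Eoarchean and the youngest is Cenozoic; oldest to youngest: Eoarchean, Paleoproterozoic, Mesoproterozoic, Neoproterozoic, Cenozoic.
Oldest start 4031 minus youngest end 0 gives 4031 Myr overall.
Individual lengths (start − end): Mesoproterozoic 600; Neoproterozoic 461.2; Paleoproterozoic 900; Cenozoic 66; Eoarchean 431. The largest is Paleoproterozoic at 900 Myr.

Eoarchean → Paleoproterozoic → Mesoproterozoic → Neoproterozoic → Cenozoic; total span 4031 Myr; longest is Paleoproterozoic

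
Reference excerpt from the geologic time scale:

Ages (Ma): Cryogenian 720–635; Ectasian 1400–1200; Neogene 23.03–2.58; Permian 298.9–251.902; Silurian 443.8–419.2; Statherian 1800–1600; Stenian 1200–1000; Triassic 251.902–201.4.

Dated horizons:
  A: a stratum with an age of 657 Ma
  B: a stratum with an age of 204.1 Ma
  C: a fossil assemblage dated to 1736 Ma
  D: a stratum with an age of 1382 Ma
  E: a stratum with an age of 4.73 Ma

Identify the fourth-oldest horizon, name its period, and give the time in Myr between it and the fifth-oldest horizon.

Sorted oldest-first by Ma: C (1736), D (1382), A (657), B (204.1), E (4.73).
The fourth oldest is B at 204.1 Ma, which lies in 251.902–201.4 Ma: the Triassic.
The fifth oldest is E at 4.73 Ma; separation = |204.1 − 4.73| = 199.37 Myr.

B, in the Triassic; 199.37 million years to E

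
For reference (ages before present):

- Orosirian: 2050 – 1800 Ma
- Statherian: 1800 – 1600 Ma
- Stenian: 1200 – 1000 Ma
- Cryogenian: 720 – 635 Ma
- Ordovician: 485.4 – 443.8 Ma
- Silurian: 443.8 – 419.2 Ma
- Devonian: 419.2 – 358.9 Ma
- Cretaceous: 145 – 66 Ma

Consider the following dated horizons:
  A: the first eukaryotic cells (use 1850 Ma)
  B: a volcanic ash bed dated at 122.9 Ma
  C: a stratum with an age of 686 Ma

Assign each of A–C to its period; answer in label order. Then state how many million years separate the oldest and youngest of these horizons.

A — Orosirian; B — Cretaceous; C — Cryogenian; span 1727.1 million years

A: 1850 Ma lies in 2050–1800 Ma, so Orosirian.
B: 122.9 Ma lies in 145–66 Ma, so Cretaceous.
C: 686 Ma lies in 720–635 Ma, so Cryogenian.
Oldest = 1850 Ma, youngest = 122.9 Ma → span 1727.1 Myr.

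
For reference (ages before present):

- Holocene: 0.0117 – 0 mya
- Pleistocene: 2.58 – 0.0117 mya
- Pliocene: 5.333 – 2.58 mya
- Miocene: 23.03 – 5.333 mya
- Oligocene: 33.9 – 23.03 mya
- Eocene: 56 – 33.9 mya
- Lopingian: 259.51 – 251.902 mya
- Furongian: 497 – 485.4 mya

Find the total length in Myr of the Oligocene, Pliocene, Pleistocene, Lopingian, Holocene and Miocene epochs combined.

Duration is start − end for each: (33.9 − 23.03) + (5.333 − 2.58) + (2.58 − 0.0117) + (259.51 − 251.902) + (0.0117 − 0) + (23.03 − 5.333).
That is 10.87 + 2.753 + 2.5683 + 7.608 + 0.0117 + 17.697, which totals 41.508 million years.

41.508 million years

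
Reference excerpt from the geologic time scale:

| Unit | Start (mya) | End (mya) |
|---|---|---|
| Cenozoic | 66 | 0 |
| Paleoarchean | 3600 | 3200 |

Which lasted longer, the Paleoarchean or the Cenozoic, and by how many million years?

Paleoarchean: 3600 − 3200 = 400 Myr.
Cenozoic: 66 − 0 = 66 Myr.
Difference: 400 − 66 = 334 Myr, so the Paleoarchean was longer.

Paleoarchean, by 334 million years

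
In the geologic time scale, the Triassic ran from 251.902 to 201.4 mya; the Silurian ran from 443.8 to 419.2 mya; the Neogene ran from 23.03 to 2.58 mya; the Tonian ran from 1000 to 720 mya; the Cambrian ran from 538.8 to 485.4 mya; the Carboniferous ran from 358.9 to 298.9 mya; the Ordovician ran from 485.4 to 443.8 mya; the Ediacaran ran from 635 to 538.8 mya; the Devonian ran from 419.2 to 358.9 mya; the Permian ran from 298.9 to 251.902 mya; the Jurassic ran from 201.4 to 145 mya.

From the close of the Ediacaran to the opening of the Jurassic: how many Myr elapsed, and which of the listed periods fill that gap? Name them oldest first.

The Ediacaran closes at 538.8 Ma and the Jurassic opens at 201.4 Ma, so the interval is 538.8 − 201.4 = 337.4 Myr.
A period fits inside if it starts at or after 538.8 Ma and ends at or before 201.4 Ma; oldest first that gives Cambrian, Ordovician, Silurian, Devonian, Carboniferous, Permian, Triassic.

337.4 million years; Cambrian, Ordovician, Silurian, Devonian, Carboniferous, Permian, Triassic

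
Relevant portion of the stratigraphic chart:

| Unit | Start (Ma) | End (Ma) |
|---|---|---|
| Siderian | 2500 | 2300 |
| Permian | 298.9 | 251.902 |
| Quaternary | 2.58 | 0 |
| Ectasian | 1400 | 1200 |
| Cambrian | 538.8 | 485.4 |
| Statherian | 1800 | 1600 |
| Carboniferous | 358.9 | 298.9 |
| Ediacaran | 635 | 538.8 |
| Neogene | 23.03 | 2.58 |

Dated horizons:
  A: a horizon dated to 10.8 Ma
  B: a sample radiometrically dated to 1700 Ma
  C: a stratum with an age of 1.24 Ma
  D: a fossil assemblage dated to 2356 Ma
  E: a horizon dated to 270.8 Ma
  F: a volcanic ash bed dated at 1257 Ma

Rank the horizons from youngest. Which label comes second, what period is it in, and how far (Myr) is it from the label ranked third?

A, in the Neogene; 260 million years to E

Smaller Ma means younger, so youngest first: C 1.24 < A 10.8 < E 270.8 < F 1257 < B 1700 < D 2356.
Counting 2 along gives A (10.8 Ma); the excerpt puts that inside the Neogene, 23.03–2.58 Ma.
Next in line is E (270.8 Ma), and 270.8 − 10.8 = 260 Myr.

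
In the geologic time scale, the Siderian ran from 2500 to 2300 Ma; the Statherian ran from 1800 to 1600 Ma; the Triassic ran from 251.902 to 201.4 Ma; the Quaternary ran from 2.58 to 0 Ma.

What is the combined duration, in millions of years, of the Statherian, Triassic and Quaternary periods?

253.082 million years

Each duration: Statherian = 200; Triassic = 50.502; Quaternary = 2.58.
Sum: 200 + 50.502 + 2.58 = 253.082 Myr.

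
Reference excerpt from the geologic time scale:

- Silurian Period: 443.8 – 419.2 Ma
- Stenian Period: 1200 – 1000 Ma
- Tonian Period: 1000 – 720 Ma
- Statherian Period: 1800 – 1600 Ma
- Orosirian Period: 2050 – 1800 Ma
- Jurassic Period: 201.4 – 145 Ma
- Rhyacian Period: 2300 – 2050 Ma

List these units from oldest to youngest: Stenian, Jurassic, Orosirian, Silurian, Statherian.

Orosirian, Statherian, Stenian, Silurian, Jurassic

The oldest of these is Orosirian (starts 2050 Ma) and the youngest is Jurassic (ends 145 Ma).
In between, by decreasing start age: Statherian (1800), Stenian (1200), Silurian (443.8).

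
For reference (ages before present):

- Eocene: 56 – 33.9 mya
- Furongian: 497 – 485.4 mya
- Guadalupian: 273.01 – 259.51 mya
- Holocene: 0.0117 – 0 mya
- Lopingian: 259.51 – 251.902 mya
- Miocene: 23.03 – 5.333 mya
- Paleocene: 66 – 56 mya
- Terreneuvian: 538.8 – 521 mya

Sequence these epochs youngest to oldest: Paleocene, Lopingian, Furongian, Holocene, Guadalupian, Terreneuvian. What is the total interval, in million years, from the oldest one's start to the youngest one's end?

From the excerpt: Paleocene 66–56; Lopingian 259.51–251.902; Furongian 497–485.4; Holocene 0.0117–0; Guadalupian 273.01–259.51; Terreneuvian 538.8–521 (Ma).
Larger Ma is earlier, so the oldest is Terreneuvian and the youngest is Holocene; youngest to oldest: Holocene, Paleocene, Lopingian, Guadalupian, Furongian, Terreneuvian.
Oldest start 538.8 minus youngest end 0 gives 538.8 Myr overall.

Holocene, Paleocene, Lopingian, Guadalupian, Furongian, Terreneuvian; total span 538.8 Myr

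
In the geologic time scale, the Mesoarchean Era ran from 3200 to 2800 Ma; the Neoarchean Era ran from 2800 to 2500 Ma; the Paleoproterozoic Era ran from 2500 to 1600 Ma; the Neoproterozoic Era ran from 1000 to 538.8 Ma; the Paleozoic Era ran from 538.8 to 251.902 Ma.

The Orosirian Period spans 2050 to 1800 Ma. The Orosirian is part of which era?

Paleoproterozoic

The Orosirian (2050–1800 Ma) lies entirely within 2500–1600 Ma, the Paleoproterozoic Era.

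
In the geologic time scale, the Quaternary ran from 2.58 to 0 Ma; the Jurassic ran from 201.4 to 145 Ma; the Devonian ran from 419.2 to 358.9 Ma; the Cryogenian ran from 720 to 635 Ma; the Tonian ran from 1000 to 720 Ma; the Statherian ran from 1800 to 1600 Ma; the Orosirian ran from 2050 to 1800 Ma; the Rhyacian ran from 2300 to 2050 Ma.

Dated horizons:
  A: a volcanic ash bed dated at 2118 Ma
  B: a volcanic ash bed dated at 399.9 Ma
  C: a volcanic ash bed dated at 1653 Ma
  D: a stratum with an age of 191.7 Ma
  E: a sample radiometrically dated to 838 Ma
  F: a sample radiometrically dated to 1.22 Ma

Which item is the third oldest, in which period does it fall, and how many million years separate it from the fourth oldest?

Sorted oldest-first by Ma: A (2118), C (1653), E (838), B (399.9), D (191.7), F (1.22).
The third oldest is E at 838 Ma, which lies in 1000–720 Ma: the Tonian.
The fourth oldest is B at 399.9 Ma; separation = |838 − 399.9| = 438.1 Myr.

E, in the Tonian; 438.1 million years to B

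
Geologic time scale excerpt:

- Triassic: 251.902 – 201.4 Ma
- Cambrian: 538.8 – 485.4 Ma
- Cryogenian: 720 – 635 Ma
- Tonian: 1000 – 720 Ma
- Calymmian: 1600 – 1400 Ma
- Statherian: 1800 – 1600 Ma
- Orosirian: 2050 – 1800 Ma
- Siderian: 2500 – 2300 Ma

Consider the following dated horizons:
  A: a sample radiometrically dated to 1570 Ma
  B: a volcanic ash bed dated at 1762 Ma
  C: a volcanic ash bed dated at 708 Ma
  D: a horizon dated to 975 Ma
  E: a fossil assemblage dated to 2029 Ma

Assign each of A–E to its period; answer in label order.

A — Calymmian; B — Statherian; C — Cryogenian; D — Tonian; E — Orosirian

Match each age against the start–end ranges in the excerpt: A = 1570 Ma → Calymmian (1600–1400); B = 1762 Ma → Statherian (1800–1600); C = 708 Ma → Cryogenian (720–635); D = 975 Ma → Tonian (1000–720); E = 2029 Ma → Orosirian (2050–1800).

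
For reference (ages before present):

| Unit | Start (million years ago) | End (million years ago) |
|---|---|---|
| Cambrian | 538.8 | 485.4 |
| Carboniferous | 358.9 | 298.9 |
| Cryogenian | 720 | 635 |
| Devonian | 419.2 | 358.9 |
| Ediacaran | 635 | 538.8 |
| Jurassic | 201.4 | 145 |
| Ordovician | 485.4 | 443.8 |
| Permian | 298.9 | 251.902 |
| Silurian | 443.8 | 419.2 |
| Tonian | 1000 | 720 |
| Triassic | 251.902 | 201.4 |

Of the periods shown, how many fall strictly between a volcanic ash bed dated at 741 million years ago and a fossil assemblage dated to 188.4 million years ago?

9

The older date is 741 Ma and the younger is 188.4 Ma.
Periods with start < 741 and end > 188.4 Ma: Cryogenian (720–635), Ediacaran (635–538.8), Cambrian (538.8–485.4), Ordovician (485.4–443.8), Silurian (443.8–419.2), Devonian (419.2–358.9), Carboniferous (358.9–298.9), Permian (298.9–251.902), Triassic (251.902–201.4).
That is 9 complete periods.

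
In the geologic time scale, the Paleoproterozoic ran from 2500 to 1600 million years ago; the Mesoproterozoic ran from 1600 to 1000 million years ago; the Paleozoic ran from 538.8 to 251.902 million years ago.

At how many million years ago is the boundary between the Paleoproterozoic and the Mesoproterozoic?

The Paleoproterozoic ends and the Mesoproterozoic begins at 1600 million years ago.

1600 million years ago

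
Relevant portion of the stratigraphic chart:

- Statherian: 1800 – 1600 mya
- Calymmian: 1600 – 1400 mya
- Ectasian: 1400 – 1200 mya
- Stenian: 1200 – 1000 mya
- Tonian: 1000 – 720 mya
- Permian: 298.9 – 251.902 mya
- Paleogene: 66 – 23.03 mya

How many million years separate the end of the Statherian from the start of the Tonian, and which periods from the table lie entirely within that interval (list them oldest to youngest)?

600 million years; Calymmian, Ectasian, Stenian

The Statherian closes at 1600 Ma and the Tonian opens at 1000 Ma, so the interval is 1600 − 1000 = 600 Myr.
A period fits inside if it starts at or after 1600 Ma and ends at or before 1000 Ma; oldest first that gives Calymmian, Ectasian, Stenian.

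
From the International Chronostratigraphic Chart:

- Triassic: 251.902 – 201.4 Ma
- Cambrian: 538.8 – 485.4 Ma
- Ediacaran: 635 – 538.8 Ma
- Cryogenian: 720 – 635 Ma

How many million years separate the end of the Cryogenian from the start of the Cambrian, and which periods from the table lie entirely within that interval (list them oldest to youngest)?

End of Cryogenian = 635 Ma; start of Cambrian = 538.8 Ma.
Gap = 635 − 538.8 = 96.2 Myr.
Periods wholly inside 635–538.8 Ma: Ediacaran (635–538.8).

96.2 million years; Ediacaran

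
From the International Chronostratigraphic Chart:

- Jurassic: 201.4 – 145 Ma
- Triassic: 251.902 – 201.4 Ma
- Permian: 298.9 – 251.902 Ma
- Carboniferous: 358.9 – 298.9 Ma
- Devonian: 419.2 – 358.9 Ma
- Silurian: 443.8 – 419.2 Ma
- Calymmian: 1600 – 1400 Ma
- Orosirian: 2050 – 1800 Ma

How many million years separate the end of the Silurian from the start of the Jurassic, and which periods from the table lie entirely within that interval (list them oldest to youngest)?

The Silurian closes at 419.2 Ma and the Jurassic opens at 201.4 Ma, so the interval is 419.2 − 201.4 = 217.8 Myr.
A period fits inside if it starts at or after 419.2 Ma and ends at or before 201.4 Ma; oldest first that gives Devonian, Carboniferous, Permian, Triassic.

217.8 million years; Devonian, Carboniferous, Permian, Triassic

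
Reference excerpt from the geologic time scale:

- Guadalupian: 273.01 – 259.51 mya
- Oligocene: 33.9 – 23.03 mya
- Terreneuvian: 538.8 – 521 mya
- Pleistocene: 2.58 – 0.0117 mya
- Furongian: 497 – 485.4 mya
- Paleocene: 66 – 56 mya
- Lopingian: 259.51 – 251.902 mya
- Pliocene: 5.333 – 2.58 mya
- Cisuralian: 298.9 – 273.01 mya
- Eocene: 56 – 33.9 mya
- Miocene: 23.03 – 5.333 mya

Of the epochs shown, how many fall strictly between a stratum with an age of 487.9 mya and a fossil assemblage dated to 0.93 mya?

487.9 Ma sits inside the Furongian (497–485.4) and 0.93 Ma inside the Pleistocene (2.58–0.0117); neither of those is wholly between the two dates.
The listed epochs lying completely between them are Cisuralian, Guadalupian, Lopingian, Paleocene, Eocene, Oligocene, Miocene, Pliocene — 8 in all.

8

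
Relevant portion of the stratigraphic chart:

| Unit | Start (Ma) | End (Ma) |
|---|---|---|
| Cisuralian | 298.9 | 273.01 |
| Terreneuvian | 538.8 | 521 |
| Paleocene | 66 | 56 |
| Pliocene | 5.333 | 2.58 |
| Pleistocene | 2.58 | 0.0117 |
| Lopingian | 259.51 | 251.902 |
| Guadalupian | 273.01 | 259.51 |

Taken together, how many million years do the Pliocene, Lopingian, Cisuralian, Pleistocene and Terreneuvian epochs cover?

Each duration: Pliocene = 2.753; Lopingian = 7.608; Cisuralian = 25.89; Pleistocene = 2.5683; Terreneuvian = 17.8.
Sum: 2.753 + 7.608 + 25.89 + 2.5683 + 17.8 = 56.6193 Myr.

56.6193 million years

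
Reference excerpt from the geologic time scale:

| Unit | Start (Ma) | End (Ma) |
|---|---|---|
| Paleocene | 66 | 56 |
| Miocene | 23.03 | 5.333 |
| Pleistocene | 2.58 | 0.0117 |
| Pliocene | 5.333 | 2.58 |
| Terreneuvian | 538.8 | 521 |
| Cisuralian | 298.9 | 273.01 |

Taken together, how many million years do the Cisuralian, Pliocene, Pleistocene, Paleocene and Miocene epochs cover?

Duration is start − end for each: (298.9 − 273.01) + (5.333 − 2.58) + (2.58 − 0.0117) + (66 − 56) + (23.03 − 5.333).
That is 25.89 + 2.753 + 2.5683 + 10 + 17.697, which totals 58.9083 million years.

58.9083 million years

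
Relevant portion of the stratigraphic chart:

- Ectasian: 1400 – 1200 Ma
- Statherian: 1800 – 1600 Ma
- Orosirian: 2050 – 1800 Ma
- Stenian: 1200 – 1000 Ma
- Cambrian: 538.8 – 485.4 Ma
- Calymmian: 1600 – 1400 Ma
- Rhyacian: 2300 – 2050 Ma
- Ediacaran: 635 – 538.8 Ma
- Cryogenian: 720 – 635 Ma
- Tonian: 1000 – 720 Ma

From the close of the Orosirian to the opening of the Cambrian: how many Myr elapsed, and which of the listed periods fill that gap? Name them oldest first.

End of Orosirian = 1800 Ma; start of Cambrian = 538.8 Ma.
Gap = 1800 − 538.8 = 1261.2 Myr.
Periods wholly inside 1800–538.8 Ma: Statherian (1800–1600), Calymmian (1600–1400), Ectasian (1400–1200), Stenian (1200–1000), Tonian (1000–720), Cryogenian (720–635), Ediacaran (635–538.8).

1261.2 million years; Statherian, Calymmian, Ectasian, Stenian, Tonian, Cryogenian, Ediacaran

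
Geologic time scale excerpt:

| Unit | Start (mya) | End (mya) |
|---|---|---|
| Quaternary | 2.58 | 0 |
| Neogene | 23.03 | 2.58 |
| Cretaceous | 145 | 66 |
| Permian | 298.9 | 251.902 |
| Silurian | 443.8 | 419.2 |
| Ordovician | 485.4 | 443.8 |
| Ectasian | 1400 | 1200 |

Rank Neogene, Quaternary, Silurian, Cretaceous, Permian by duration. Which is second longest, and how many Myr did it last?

Permian, 46.998 million years

Durations: Neogene 20.45; Quaternary 2.58; Silurian 24.6; Cretaceous 79; Permian 46.998 Myr.
Sorted longest-first: Cretaceous (79), Permian (46.998), Silurian (24.6), Neogene (20.45), Quaternary (2.58).
The second longest is Permian at 46.998 Myr.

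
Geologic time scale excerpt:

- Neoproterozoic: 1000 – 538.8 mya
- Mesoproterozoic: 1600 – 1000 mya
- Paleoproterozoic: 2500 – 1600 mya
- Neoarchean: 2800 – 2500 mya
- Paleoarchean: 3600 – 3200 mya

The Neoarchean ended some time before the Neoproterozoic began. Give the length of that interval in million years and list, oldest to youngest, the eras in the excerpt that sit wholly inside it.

End of Neoarchean = 2500 Ma; start of Neoproterozoic = 1000 Ma.
Gap = 2500 − 1000 = 1500 Myr.
Eras wholly inside 2500–1000 Ma: Paleoproterozoic (2500–1600), Mesoproterozoic (1600–1000).

1500 million years; Paleoproterozoic, Mesoproterozoic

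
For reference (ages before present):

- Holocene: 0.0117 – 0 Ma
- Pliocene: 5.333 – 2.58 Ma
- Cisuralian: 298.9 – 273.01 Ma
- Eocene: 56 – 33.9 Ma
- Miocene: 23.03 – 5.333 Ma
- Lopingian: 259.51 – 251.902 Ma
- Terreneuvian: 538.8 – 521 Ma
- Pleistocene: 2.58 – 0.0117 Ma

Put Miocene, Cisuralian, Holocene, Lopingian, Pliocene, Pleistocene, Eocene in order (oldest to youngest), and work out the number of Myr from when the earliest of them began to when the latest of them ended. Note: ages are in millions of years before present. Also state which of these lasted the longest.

Cisuralian, Lopingian, Eocene, Miocene, Pliocene, Pleistocene, Holocene; total span 298.9 Myr; longest is Cisuralian

Start ages (Ma): Cisuralian 298.9, Lopingian 259.51, Eocene 56, Miocene 23.03, Pliocene 5.333, Pleistocene 2.58, Holocene 0.0117.
Ordered oldest to youngest: Cisuralian, Lopingian, Eocene, Miocene, Pliocene, Pleistocene, Holocene.
Span = 298.9 − 0 = 298.9 Myr.
Durations: Lopingian 7.608, Eocene 22.1, Pleistocene 2.5683, Pliocene 2.753, Holocene 0.0117, Miocene 17.697, Cisuralian 25.89 → longest is Cisuralian (25.89 Myr).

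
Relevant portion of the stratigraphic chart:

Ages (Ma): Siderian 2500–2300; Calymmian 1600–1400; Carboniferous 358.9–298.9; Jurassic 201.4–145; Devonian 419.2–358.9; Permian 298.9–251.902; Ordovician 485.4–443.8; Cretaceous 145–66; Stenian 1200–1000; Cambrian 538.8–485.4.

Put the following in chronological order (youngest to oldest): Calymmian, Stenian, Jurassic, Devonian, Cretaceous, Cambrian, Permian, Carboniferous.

Sorting by start age (ascending Ma, since larger Ma = older): Cretaceous began 145, Jurassic began 201.4, Permian began 298.9, Carboniferous began 358.9, Devonian began 419.2, Cambrian began 538.8, Stenian began 1200, Calymmian began 1600.

Cretaceous, Jurassic, Permian, Carboniferous, Devonian, Cambrian, Stenian, Calymmian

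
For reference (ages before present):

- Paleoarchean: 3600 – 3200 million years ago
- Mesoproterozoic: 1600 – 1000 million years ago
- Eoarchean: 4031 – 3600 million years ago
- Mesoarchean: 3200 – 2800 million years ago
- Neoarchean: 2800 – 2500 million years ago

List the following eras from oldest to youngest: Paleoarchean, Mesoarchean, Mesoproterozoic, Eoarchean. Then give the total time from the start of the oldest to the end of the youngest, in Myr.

Eoarchean → Paleoarchean → Mesoarchean → Mesoproterozoic; total span 3031 Myr

Start ages (Ma): Eoarchean 4031, Paleoarchean 3600, Mesoarchean 3200, Mesoproterozoic 1600.
Ordered oldest to youngest: Eoarchean, Paleoarchean, Mesoarchean, Mesoproterozoic.
Span = 4031 − 1000 = 3031 Myr.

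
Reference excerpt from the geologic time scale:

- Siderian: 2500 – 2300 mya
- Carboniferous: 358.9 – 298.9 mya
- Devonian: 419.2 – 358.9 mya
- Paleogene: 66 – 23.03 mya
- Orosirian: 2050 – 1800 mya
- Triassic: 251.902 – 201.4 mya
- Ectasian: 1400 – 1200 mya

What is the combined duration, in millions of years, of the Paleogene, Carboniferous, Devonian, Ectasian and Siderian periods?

Each duration: Paleogene = 42.97; Carboniferous = 60; Devonian = 60.3; Ectasian = 200; Siderian = 200.
Sum: 42.97 + 60 + 60.3 + 200 + 200 = 563.27 Myr.

563.27 million years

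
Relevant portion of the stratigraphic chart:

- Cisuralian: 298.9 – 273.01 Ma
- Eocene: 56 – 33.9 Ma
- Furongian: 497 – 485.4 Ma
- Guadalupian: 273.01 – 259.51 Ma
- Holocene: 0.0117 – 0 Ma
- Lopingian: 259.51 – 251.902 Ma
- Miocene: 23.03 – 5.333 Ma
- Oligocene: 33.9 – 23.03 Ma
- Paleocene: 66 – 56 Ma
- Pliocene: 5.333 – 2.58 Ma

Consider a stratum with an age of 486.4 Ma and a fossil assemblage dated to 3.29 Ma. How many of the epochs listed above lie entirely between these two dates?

The older date is 486.4 Ma and the younger is 3.29 Ma.
Epochs with start < 486.4 and end > 3.29 Ma: Cisuralian (298.9–273.01), Guadalupian (273.01–259.51), Lopingian (259.51–251.902), Paleocene (66–56), Eocene (56–33.9), Oligocene (33.9–23.03), Miocene (23.03–5.333).
That is 7 complete epochs.

7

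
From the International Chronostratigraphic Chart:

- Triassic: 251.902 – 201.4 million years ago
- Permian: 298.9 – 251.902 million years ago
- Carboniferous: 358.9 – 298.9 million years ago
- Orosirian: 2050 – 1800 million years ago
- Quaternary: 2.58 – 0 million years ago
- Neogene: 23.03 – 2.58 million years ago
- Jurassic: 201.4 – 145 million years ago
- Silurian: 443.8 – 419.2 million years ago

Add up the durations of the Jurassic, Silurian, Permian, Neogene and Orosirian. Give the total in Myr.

Each duration: Jurassic = 56.4; Silurian = 24.6; Permian = 46.998; Neogene = 20.45; Orosirian = 250.
Sum: 56.4 + 24.6 + 46.998 + 20.45 + 250 = 398.448 Myr.

398.448 million years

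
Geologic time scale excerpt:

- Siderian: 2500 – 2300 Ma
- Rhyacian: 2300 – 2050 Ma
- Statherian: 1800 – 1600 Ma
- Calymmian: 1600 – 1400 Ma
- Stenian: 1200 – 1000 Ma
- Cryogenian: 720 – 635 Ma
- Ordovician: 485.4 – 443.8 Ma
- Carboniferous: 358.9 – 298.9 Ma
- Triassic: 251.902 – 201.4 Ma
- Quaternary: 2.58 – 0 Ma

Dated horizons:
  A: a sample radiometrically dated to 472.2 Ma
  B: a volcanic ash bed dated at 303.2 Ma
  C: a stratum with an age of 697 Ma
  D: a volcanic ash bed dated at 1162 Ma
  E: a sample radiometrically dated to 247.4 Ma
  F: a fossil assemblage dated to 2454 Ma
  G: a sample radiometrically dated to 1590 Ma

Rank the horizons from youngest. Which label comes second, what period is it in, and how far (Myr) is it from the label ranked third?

B, in the Carboniferous; 169 million years to A

Sorted youngest-first by Ma: E (247.4), B (303.2), A (472.2), C (697), D (1162), G (1590), F (2454).
The second youngest is B at 303.2 Ma, which lies in 358.9–298.9 Ma: the Carboniferous.
The third youngest is A at 472.2 Ma; separation = |303.2 − 472.2| = 169 Myr.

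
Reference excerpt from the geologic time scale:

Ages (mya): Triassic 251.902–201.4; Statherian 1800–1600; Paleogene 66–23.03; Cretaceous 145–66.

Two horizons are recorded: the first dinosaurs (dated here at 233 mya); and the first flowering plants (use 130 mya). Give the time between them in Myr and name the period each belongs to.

Elapsed time: 233 − 130 = 103 Myr.
233 Ma lies within 251.902–201.4 Ma: Triassic.
130 Ma lies within 145–66 Ma: Cretaceous.

103 million years apart; the first in the Triassic, the second in the Cretaceous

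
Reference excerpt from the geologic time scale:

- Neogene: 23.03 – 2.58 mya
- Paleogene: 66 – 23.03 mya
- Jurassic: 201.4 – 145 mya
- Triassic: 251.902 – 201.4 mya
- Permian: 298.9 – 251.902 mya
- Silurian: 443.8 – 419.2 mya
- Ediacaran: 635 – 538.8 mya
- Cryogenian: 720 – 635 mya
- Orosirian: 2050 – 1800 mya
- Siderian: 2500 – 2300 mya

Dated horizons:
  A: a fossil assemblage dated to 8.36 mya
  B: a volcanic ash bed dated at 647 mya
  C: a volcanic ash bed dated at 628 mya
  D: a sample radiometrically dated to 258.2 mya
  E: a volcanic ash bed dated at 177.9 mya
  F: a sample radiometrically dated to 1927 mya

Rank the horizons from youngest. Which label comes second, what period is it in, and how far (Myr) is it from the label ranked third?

Sorted youngest-first by Ma: A (8.36), E (177.9), D (258.2), C (628), B (647), F (1927).
The second youngest is E at 177.9 Ma, which lies in 201.4–145 Ma: the Jurassic.
The third youngest is D at 258.2 Ma; separation = |177.9 − 258.2| = 80.3 Myr.

E, in the Jurassic; 80.3 million years to D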